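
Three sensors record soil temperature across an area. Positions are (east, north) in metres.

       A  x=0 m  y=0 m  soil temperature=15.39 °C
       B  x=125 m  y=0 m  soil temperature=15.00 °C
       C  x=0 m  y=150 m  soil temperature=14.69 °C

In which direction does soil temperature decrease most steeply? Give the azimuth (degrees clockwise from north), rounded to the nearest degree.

034°

∂T/∂x = (15.00 − 15.39) / (125 − 0) = -0.003120
∂T/∂y = (14.69 − 15.39) / (150 − 0) = -0.004667
Steepest decrease is along −∇f: components (+0.003120 E, +0.004667 N).
Azimuth = atan2(+0.003120, +0.004667) = 33.8° ≈ 034°.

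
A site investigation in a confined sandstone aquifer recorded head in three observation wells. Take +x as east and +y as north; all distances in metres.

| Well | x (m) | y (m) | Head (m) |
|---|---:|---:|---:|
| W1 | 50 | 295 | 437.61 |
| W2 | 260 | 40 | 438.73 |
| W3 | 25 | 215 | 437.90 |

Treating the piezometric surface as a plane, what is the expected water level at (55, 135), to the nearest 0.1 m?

438.2 m

With h = a·x + b·y + c and W1 as origin, the differences give:
  210·a + (-255)·b = +1.12
  (-25)·a + (-80)·b = +0.29
Eliminate b (×(-80) and ×(-255), subtract): -23175·a = -15.650 → a = ∂h/∂x = +0.0006753
Back-substitute: b = ∂h/∂y = -0.003836.
h(55, 135) = 437.61 + (+0.0006753)·(5) + (-0.003836)·(-160) = 437.61 +0.003 +0.614 = 438.227 m.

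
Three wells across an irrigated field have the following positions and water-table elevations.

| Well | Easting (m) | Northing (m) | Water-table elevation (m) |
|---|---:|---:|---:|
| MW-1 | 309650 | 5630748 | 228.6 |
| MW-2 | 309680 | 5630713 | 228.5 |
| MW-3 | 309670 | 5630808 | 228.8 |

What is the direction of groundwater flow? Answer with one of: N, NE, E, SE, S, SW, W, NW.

Taking MW-1 as reference: MW-2−MW-1 = (30, -35, -0.1); MW-3−MW-1 = (20, 60, +0.2).
Determinant of the coordinate differences = 30·60 − 20·(-35) = 2500.
∂h/∂x = [(-0.1)·60 − (+0.2)·(-35)] / 2500 = +0.0004000
∂h/∂y = [30·(+0.2) − 20·(-0.1)] / 2500 = +0.003200
Flow = −∇h = (-0.0004000 east, -0.003200 north), which points south.

S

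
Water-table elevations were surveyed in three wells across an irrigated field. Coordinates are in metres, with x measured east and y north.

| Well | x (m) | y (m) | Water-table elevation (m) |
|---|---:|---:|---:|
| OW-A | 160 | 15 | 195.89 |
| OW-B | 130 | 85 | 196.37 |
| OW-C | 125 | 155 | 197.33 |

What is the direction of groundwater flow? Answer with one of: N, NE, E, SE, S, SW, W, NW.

Differences from OW-A: to OW-B (Δx, Δy, Δh) = (-30, 70, +0.48); to OW-C = (-35, 140, +1.44).
Determinant of the coordinate differences = (-30)·140 − (-35)·70 = -1750.
∂h/∂x = [(+0.48)·140 − (+1.44)·70] / -1750 = +0.01920
∂h/∂y = [(-30)·(+1.44) − (-35)·(+0.48)] / -1750 = +0.01509
Flow = −∇h = (-0.01920 east, -0.01509 north), which points southwest.

SW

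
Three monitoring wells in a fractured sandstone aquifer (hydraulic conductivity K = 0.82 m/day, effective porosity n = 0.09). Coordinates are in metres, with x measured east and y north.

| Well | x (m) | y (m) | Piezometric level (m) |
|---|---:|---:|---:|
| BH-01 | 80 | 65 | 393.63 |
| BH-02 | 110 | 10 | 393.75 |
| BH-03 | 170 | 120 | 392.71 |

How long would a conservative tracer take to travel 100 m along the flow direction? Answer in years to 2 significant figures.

Differences from BH-01: to BH-02 (Δx, Δy, Δh) = (30, -55, +0.12); to BH-03 = (90, 55, -0.92).
Determinant of the coordinate differences = 30·55 − 90·(-55) = 6600.
∂h/∂x = [(+0.12)·55 − (-0.92)·(-55)] / 6600 = -0.006667
∂h/∂y = [30·(-0.92) − 90·(+0.12)] / 6600 = -0.005818
|∇h| = √(-0.006667² + -0.005818²) = 0.008849
Seepage velocity v = K·i/n = 0.82 × 0.008849 / 0.09 = 0.08062 m/day.
t = 100 / 0.08062 = 1240 days = 3.39 years.

3.4 years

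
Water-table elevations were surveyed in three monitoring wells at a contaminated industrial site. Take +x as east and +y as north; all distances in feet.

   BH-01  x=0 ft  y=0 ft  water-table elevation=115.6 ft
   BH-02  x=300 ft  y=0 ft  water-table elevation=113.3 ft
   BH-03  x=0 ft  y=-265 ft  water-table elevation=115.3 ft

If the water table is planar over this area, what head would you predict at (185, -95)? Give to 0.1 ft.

∂h/∂x = (113.3 − 115.6) / (300 − 0) = -0.007667
∂h/∂y = (115.3 − 115.6) / (-265 − 0) = +0.001132
h(185, -95) = 115.6 + (-0.007667)·(185) + (+0.001132)·(-95) = 115.6 -1.418 -0.108 = 114.074 ft.

114.1 ft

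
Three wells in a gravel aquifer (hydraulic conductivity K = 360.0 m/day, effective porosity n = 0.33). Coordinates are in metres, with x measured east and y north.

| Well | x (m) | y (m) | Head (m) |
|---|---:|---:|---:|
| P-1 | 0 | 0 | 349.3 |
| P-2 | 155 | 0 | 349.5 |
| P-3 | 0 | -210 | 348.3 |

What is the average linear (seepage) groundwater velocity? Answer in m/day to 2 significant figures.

∂h/∂x = (349.5 − 349.3) / (155 − 0) = +0.001290
∂h/∂y = (348.3 − 349.3) / (-210 − 0) = +0.004762
|∇h| = √(0.001290² + 0.004762²) = 0.004934
Seepage velocity v = K·i/n = 360.0 × 0.004934 / 0.33 = 5.383 m/day.

5.4 m/day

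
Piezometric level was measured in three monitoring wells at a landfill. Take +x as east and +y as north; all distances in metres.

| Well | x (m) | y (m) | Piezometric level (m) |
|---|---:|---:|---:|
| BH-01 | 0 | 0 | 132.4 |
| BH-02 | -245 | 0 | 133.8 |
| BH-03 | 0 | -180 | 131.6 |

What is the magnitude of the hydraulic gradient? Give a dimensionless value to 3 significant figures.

∂h/∂x = (133.8 − 132.4) / (-245 − 0) = -0.005714
∂h/∂y = (131.6 − 132.4) / (-180 − 0) = +0.004444
|∇h| = √(-0.005714² + 0.004444²) = 0.007239

0.00724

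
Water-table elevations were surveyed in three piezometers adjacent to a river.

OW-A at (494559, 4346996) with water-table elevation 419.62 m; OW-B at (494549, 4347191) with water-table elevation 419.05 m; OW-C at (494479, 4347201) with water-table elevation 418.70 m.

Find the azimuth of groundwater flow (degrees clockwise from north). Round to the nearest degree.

300°

Differences from OW-A: to OW-B (Δx, Δy, Δh) = (-10, 195, -0.57); to OW-C = (-80, 205, -0.92).
Solve a·Δx + b·Δy = Δh: det = (-10)·205 − (-80)·195 = 13550.
∂h/∂x = [(-0.57)·205 − (-0.92)·195] / 13550 = +0.004616
∂h/∂y = [(-10)·(-0.92) − (-80)·(-0.57)] / 13550 = -0.002686
Flow direction (−∇h) has components (-0.004616 E, +0.002686 N).
Azimuth = atan2(E, N) = atan2(-0.004616, +0.002686) = 300.2° ≈ 300°.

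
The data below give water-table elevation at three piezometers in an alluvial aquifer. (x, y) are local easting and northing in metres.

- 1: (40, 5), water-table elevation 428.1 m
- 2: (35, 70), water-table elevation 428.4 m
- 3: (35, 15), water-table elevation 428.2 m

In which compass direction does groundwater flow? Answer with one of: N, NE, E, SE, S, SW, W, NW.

E

With h = a·x + b·y + c and 1 as origin, the differences give:
  (-5)·a + 65·b = +0.3
  (-5)·a + 10·b = +0.1
Eliminate b (×10 and ×65, subtract): 275·a = -3.50 → a = ∂h/∂x = -0.01273
Back-substitute: b = ∂h/∂y = +0.003636.
Flow = −∇h = (+0.01273 east, -0.003636 north), which points east.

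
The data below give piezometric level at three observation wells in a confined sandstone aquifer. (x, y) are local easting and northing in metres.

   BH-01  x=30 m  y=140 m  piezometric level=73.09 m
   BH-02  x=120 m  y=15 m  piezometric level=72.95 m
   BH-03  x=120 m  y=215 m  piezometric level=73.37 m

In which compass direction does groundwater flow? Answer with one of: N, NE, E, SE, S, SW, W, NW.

SW

Taking BH-01 as reference: BH-02−BH-01 = (90, -125, -0.14); BH-03−BH-01 = (90, 75, +0.28).
Determinant of the coordinate differences = 90·75 − 90·(-125) = 18000.
∂h/∂x = [(-0.14)·75 − (+0.28)·(-125)] / 18000 = +0.001361
∂h/∂y = [90·(+0.28) − 90·(-0.14)] / 18000 = +0.002100
Flow = −∇h = (-0.001361 east, -0.002100 north), which points southwest.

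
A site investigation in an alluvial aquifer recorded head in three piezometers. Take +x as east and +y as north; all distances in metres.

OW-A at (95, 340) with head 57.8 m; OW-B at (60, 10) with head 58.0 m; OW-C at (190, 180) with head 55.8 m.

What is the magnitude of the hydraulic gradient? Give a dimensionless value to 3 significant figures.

0.0188

With h = a·x + b·y + c and OW-A as origin, the differences give:
  (-35)·a + (-330)·b = +0.2
  95·a + (-160)·b = -2.0
Eliminate b (×(-160) and ×(-330), subtract): 36950·a = -692.00 → a = ∂h/∂x = -0.01873
Back-substitute: b = ∂h/∂y = +0.001380.
|∇h| = √(-0.01873² + 0.001380²) = 0.01878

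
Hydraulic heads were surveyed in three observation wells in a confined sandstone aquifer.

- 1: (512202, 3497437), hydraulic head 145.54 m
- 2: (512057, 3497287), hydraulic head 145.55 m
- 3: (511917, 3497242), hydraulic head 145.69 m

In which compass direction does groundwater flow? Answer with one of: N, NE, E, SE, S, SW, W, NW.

SE

With h = a·x + b·y + c and 1 as origin, the differences give:
  (-145)·a + (-150)·b = +0.01
  (-285)·a + (-195)·b = +0.15
Eliminate b (×(-195) and ×(-150), subtract): -14475·a = 20.550 → a = ∂h/∂x = -0.001420
Back-substitute: b = ∂h/∂y = +0.001306.
Flow = −∇h = (+0.001420 east, -0.001306 north), which points southeast.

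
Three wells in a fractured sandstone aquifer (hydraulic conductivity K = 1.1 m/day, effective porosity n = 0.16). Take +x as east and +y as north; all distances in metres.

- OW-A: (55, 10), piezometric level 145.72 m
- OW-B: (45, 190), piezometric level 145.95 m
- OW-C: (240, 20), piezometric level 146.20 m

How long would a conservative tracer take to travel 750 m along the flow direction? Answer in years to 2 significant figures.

Differences from OW-A: to OW-B (Δx, Δy, Δh) = (-10, 180, +0.23); to OW-C = (185, 10, +0.48).
Solve a·Δx + b·Δy = Δh: det = (-10)·10 − 185·180 = -33400.
∂h/∂x = [(+0.23)·10 − (+0.48)·180] / -33400 = +0.002518
∂h/∂y = [(-10)·(+0.48) − 185·(+0.23)] / -33400 = +0.001418
|∇h| = √(0.002518² + 0.001418²) = 0.00289
Seepage velocity v = K·i/n = 1.1 × 0.00289 / 0.16 = 0.01987 m/day.
t = 750 / 0.01987 = 3.775e+04 days = 103 years.

100 years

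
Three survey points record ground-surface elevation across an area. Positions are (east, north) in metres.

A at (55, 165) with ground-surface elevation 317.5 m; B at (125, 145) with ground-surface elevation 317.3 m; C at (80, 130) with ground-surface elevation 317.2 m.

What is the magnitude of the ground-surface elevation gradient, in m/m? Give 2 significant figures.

Taking A as reference: B−A = (70, -20, -0.2); C−A = (25, -35, -0.3).
Solve a·Δx + b·Δy = Δz: det = 70·(-35) − 25·(-20) = -1950.
∂z/∂x = [(-0.2)·(-35) − (-0.3)·(-20)] / -1950 = -0.0005128
∂z/∂y = [70·(-0.3) − 25·(-0.2)] / -1950 = +0.008205
|∇f| = √(-0.0005128² + 0.008205²) = 0.008221 m/m

0.0082 m/m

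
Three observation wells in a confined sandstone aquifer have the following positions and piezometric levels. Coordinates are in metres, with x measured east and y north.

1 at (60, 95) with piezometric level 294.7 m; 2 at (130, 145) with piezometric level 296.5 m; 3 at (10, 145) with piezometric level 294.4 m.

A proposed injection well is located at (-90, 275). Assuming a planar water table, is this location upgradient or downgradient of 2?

downgradient

With h = a·x + b·y + c and 1 as origin, the differences give:
  70·a + 50·b = +1.8
  (-50)·a + 50·b = -0.3
Eliminate b (×50 and ×50, subtract): 6000·a = 105.00 → a = ∂h/∂x = +0.01750
Back-substitute: b = ∂h/∂y = +0.01150.
Head at (-90, 275) = 294.7 + (+0.01750)·(-150) + (+0.01150)·(180) = 294.14 m.
That is lower than the 296.5 m at 2, so the point is downgradient.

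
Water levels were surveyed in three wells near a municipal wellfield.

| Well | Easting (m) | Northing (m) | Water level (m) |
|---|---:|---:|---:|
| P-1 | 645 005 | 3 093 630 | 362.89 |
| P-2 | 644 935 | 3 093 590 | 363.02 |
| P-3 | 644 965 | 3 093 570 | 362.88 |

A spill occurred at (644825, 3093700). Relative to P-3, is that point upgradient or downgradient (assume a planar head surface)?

upgradient

With h = a·x + b·y + c and P-1 as origin, the differences give:
  (-70)·a + (-40)·b = +0.13
  (-40)·a + (-60)·b = -0.01
Eliminate b (×(-60) and ×(-40), subtract): 2600·a = -8.200 → a = ∂h/∂x = -0.003154
Back-substitute: b = ∂h/∂y = +0.002269.
Head at (644825, 3093700) = 362.89 + (-0.003154)·(-180) + (+0.002269)·(70) = 363.62 m.
That is higher than the 362.88 m at P-3, so the point is upgradient.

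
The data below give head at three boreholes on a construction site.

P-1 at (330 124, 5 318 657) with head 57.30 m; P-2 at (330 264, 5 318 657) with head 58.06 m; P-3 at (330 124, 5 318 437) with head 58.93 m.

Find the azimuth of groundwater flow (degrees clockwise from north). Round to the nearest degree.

∂h/∂x = (58.06 − 57.30) / (330264 − 330124) = +0.005429
∂h/∂y = (58.93 − 57.30) / (5318437 − 5318657) = -0.007409
Flow direction (−∇h) has components (-0.005429 E, +0.007409 N).
Azimuth = atan2(E, N) = atan2(-0.005429, +0.007409) = 323.8° ≈ 324°.

324°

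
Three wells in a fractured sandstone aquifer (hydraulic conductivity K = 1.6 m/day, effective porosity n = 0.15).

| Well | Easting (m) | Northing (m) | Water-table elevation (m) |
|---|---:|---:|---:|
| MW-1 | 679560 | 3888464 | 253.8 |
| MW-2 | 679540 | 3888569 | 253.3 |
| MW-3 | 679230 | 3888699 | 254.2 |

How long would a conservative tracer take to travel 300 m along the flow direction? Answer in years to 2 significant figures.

With h = a·x + b·y + c and MW-1 as origin, the differences give:
  (-20)·a + 105·b = -0.5
  (-330)·a + 235·b = +0.4
Eliminate b (×235 and ×105, subtract): 29950·a = -159.50 → a = ∂h/∂x = -0.005326
Back-substitute: b = ∂h/∂y = -0.005776.
|∇h| = √(-0.005326² + -0.005776²) = 0.007857
Seepage velocity v = K·i/n = 1.6 × 0.007857 / 0.15 = 0.08381 m/day.
t = 300 / 0.08381 = 3580 days = 9.8 years.

9.8 years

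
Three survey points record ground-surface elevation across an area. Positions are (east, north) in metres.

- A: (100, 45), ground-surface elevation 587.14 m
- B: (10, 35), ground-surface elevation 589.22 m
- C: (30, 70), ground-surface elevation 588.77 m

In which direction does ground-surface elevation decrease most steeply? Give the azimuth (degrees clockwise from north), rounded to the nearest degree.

091°

Differences from A: to B (Δx, Δy, Δh) = (-90, -10, +2.08); to C = (-70, 25, +1.63).
Solve a·Δx + b·Δy = Δz: det = (-90)·25 − (-70)·(-10) = -2950.
∂z/∂x = [(+2.08)·25 − (+1.63)·(-10)] / -2950 = -0.02315
∂z/∂y = [(-90)·(+1.63) − (-70)·(+2.08)] / -2950 = +0.0003729
Steepest decrease is along −∇f: components (+0.02315 E, -0.0003729 N).
Azimuth = atan2(+0.02315, -0.0003729) = 90.9° ≈ 091°.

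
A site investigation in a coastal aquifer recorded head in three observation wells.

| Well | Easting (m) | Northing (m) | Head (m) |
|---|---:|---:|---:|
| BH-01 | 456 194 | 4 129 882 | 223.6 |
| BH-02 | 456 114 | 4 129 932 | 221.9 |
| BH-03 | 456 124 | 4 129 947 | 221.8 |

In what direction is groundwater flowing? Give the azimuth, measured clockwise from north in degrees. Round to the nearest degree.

321°

With h = a·x + b·y + c and BH-01 as origin, the differences give:
  (-80)·a + 50·b = -1.7
  (-70)·a + 65·b = -1.8
Eliminate b (×65 and ×50, subtract): -1700·a = -20.50 → a = ∂h/∂x = +0.01206
Back-substitute: b = ∂h/∂y = -0.01471.
Flow direction (−∇h) has components (-0.01206 E, +0.01471 N).
Azimuth = atan2(E, N) = atan2(-0.01206, +0.01471) = 320.6° ≈ 321°.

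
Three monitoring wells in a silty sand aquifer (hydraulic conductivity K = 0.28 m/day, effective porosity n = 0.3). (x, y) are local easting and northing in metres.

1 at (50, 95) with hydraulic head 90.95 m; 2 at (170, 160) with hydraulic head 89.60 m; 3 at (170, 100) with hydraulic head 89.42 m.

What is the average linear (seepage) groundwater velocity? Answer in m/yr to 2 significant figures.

4.5 m/yr

With h = a·x + b·y + c and 1 as origin, the differences give:
  120·a + 65·b = -1.35
  120·a + 5·b = -1.53
Eliminate b (×5 and ×65, subtract): -7200·a = 92.700 → a = ∂h/∂x = -0.01288
Back-substitute: b = ∂h/∂y = +0.003000.
|∇h| = √(-0.01288² + 0.003000²) = 0.01322
Seepage velocity v = K·i/n = 0.28 × 0.01322 / 0.3 = 0.01234 m/day = 4.507 m/yr.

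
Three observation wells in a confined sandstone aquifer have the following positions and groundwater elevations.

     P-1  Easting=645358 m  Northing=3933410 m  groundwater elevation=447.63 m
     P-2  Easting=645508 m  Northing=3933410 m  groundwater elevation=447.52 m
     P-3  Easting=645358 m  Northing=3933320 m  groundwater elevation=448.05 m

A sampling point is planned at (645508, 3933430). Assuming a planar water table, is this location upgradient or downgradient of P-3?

∂h/∂x = (447.52 − 447.63) / (645508 − 645358) = -0.0007333
∂h/∂y = (448.05 − 447.63) / (3933320 − 3933410) = -0.004667
Head at (645508, 3933430) = 447.63 + (-0.0007333)·(150) + (-0.004667)·(20) = 447.43 m.
That is lower than the 448.05 m at P-3, so the point is downgradient.

downgradient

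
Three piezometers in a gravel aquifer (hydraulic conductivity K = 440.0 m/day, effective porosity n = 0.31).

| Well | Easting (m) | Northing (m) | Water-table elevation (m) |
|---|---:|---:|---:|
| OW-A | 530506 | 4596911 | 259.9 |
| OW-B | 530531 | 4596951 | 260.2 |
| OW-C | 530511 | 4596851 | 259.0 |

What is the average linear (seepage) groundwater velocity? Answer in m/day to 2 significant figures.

Taking OW-A as reference: OW-B−OW-A = (25, 40, +0.3); OW-C−OW-A = (5, -60, -0.9).
Solve a·Δx + b·Δy = Δh: det = 25·(-60) − 5·40 = -1700.
∂h/∂x = [(+0.3)·(-60) − (-0.9)·40] / -1700 = -0.01059
∂h/∂y = [25·(-0.9) − 5·(+0.3)] / -1700 = +0.01412
|∇h| = √(-0.01059² + 0.01412²) = 0.01765
Seepage velocity v = K·i/n = 440.0 × 0.01765 / 0.31 = 25.05 m/day.

25 m/day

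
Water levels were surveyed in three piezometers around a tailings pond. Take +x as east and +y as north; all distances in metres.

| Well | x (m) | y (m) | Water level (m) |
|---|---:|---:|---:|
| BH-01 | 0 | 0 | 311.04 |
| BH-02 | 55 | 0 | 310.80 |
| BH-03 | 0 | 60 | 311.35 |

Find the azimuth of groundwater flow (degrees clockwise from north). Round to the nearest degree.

∂h/∂x = (310.80 − 311.04) / (55 − 0) = -0.004364
∂h/∂y = (311.35 − 311.04) / (60 − 0) = +0.005167
Flow direction (−∇h) has components (+0.004364 E, -0.005167 N).
Azimuth = atan2(E, N) = atan2(+0.004364, -0.005167) = 139.8° ≈ 140°.

140°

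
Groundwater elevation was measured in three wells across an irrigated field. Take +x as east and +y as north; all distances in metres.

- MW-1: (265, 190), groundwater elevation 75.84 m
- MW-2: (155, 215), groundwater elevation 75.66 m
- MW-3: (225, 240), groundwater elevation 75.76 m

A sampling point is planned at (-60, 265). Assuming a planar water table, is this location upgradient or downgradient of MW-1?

downgradient

With h = a·x + b·y + c and MW-1 as origin, the differences give:
  (-110)·a + 25·b = -0.18
  (-40)·a + 50·b = -0.08
Eliminate b (×50 and ×25, subtract): -4500·a = -7.000 → a = ∂h/∂x = +0.001556
Back-substitute: b = ∂h/∂y = -0.0003556.
Head at (-60, 265) = 75.84 + (+0.001556)·(-325) + (-0.0003556)·(75) = 75.31 m.
That is lower than the 75.84 m at MW-1, so the point is downgradient.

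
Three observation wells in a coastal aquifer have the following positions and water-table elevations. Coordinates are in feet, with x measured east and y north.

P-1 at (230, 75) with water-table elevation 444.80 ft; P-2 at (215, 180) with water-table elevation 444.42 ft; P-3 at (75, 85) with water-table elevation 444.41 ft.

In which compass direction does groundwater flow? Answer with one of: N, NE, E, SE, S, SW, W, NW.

NW

Taking P-1 as reference: P-2−P-1 = (-15, 105, -0.38); P-3−P-1 = (-155, 10, -0.39).
Determinant of the coordinate differences = (-15)·10 − (-155)·105 = 16125.
∂h/∂x = [(-0.38)·10 − (-0.39)·105] / 16125 = +0.002304
∂h/∂y = [(-15)·(-0.39) − (-155)·(-0.38)] / 16125 = -0.003290
Flow = −∇h = (-0.002304 east, +0.003290 north), which points northwest.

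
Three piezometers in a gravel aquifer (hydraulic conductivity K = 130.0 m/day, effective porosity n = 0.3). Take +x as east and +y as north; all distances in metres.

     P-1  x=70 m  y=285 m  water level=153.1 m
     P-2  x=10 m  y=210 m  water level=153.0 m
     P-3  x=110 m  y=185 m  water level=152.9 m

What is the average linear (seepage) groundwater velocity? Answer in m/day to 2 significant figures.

0.81 m/day

Taking P-1 as reference: P-2−P-1 = (-60, -75, -0.1); P-3−P-1 = (40, -100, -0.2).
Determinant of the coordinate differences = (-60)·(-100) − 40·(-75) = 9000.
∂h/∂x = [(-0.1)·(-100) − (-0.2)·(-75)] / 9000 = -0.0005556
∂h/∂y = [(-60)·(-0.2) − 40·(-0.1)] / 9000 = +0.001778
|∇h| = √(-0.0005556² + 0.001778²) = 0.001863
Seepage velocity v = K·i/n = 130.0 × 0.001863 / 0.3 = 0.8073 m/day.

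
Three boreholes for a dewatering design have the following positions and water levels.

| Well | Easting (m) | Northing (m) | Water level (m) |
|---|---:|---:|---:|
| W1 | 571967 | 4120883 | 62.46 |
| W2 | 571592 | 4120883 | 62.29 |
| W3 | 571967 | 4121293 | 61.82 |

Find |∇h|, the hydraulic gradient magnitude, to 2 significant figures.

0.0016

∂h/∂x = (62.29 − 62.46) / (571592 − 571967) = +0.0004533
∂h/∂y = (61.82 − 62.46) / (4121293 − 4120883) = -0.001561
|∇h| = √(0.0004533² + -0.001561²) = 0.001625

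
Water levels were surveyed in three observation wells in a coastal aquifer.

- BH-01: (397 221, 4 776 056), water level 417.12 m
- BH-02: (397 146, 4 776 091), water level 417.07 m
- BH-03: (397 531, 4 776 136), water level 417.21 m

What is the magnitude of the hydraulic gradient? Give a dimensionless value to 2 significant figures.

0.00067

Differences from BH-01: to BH-02 (Δx, Δy, Δh) = (-75, 35, -0.05); to BH-03 = (310, 80, +0.09).
Determinant of the coordinate differences = (-75)·80 − 310·35 = -16850.
∂h/∂x = [(-0.05)·80 − (+0.09)·35] / -16850 = +0.0004243
∂h/∂y = [(-75)·(+0.09) − 310·(-0.05)] / -16850 = -0.0005193
|∇h| = √(0.0004243² + -0.0005193²) = 0.0006706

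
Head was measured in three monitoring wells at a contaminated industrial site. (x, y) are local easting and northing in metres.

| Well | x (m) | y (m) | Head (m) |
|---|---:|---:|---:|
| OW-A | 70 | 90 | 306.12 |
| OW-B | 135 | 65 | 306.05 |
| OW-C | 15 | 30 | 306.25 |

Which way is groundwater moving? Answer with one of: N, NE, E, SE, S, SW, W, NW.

With h = a·x + b·y + c and OW-A as origin, the differences give:
  65·a + (-25)·b = -0.07
  (-55)·a + (-60)·b = +0.13
Eliminate b (×(-60) and ×(-25), subtract): -5275·a = 7.450 → a = ∂h/∂x = -0.001412
Back-substitute: b = ∂h/∂y = -0.0008720.
Flow = −∇h = (+0.001412 east, +0.0008720 north), which points northeast.

NE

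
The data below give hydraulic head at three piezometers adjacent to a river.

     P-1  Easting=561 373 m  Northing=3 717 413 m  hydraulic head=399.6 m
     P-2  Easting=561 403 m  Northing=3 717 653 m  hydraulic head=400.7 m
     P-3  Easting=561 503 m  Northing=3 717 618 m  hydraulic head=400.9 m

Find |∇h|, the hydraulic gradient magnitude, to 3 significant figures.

Taking P-1 as reference: P-2−P-1 = (30, 240, +1.1); P-3−P-1 = (130, 205, +1.3).
Solve a·Δx + b·Δy = Δh: det = 30·205 − 130·240 = -25050.
∂h/∂x = [(+1.1)·205 − (+1.3)·240] / -25050 = +0.003453
∂h/∂y = [30·(+1.3) − 130·(+1.1)] / -25050 = +0.004152
|∇h| = √(0.003453² + 0.004152²) = 0.0054

0.00540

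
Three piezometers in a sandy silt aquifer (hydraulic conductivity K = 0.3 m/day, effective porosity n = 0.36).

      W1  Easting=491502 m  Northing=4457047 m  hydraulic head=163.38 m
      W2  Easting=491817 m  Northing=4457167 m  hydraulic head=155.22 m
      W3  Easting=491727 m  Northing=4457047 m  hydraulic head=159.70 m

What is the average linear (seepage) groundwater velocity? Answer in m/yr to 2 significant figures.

9.1 m/yr

Taking W1 as reference: W2−W1 = (315, 120, -8.16); W3−W1 = (225, 0, -3.68).
Solve a·Δx + b·Δy = Δh: det = 315·0 − 225·120 = -27000.
∂h/∂x = [(-8.16)·0 − (-3.68)·120] / -27000 = -0.01636
∂h/∂y = [315·(-3.68) − 225·(-8.16)] / -27000 = -0.02507
|∇h| = √(-0.01636² + -0.02507²) = 0.02994
Seepage velocity v = K·i/n = 0.3 × 0.02994 / 0.36 = 0.02495 m/day = 9.113 m/yr.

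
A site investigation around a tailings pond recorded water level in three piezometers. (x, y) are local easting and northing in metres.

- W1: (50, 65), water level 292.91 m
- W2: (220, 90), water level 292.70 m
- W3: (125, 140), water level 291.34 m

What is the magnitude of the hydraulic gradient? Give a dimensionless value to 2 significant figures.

Differences from W1: to W2 (Δx, Δy, Δh) = (170, 25, -0.21); to W3 = (75, 75, -1.57).
Solve a·Δx + b·Δy = Δh: det = 170·75 − 75·25 = 10875.
∂h/∂x = [(-0.21)·75 − (-1.57)·25] / 10875 = +0.002161
∂h/∂y = [170·(-1.57) − 75·(-0.21)] / 10875 = -0.02309
|∇h| = √(0.002161² + -0.02309²) = 0.02319

0.023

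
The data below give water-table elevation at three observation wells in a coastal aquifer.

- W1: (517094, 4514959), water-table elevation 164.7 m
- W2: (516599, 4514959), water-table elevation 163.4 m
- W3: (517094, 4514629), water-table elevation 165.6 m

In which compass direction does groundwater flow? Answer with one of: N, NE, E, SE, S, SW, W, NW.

∂h/∂x = (163.4 − 164.7) / (516599 − 517094) = +0.002626
∂h/∂y = (165.6 − 164.7) / (4514629 − 4514959) = -0.002727
Flow = −∇h = (-0.002626 east, +0.002727 north), which points northwest.

NW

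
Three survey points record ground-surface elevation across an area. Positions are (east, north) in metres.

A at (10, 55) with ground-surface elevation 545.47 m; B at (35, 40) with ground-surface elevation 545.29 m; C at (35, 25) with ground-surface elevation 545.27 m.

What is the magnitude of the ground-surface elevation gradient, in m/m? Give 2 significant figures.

0.0065 m/m

Differences from A: to B (Δx, Δy, Δh) = (25, -15, -0.18); to C = (25, -30, -0.20).
Solve a·Δx + b·Δy = Δz: det = 25·(-30) − 25·(-15) = -375.
∂z/∂x = [(-0.18)·(-30) − (-0.20)·(-15)] / -375 = -0.006400
∂z/∂y = [25·(-0.20) − 25·(-0.18)] / -375 = +0.001333
|∇f| = √(-0.006400² + 0.001333²) = 0.006537 m/m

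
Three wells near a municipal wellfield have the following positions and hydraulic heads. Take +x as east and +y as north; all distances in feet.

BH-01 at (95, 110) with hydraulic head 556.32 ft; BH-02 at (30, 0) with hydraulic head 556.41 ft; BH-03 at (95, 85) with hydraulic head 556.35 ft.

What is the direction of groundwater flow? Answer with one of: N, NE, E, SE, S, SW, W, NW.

Taking BH-01 as reference: BH-02−BH-01 = (-65, -110, +0.09); BH-03−BH-01 = (0, -25, +0.03).
Solve a·Δx + b·Δy = Δh: det = (-65)·(-25) − 0·(-110) = 1625.
∂h/∂x = [(+0.09)·(-25) − (+0.03)·(-110)] / 1625 = +0.0006462
∂h/∂y = [(-65)·(+0.03) − 0·(+0.09)] / 1625 = -0.001200
Flow = −∇h = (-0.0006462 east, +0.001200 north), which points northwest.

NW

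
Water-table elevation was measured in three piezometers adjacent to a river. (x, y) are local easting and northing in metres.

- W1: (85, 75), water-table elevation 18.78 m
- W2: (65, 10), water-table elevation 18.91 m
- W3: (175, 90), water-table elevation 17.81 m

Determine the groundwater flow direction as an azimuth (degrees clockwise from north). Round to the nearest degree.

Differences from W1: to W2 (Δx, Δy, Δh) = (-20, -65, +0.13); to W3 = (90, 15, -0.97).
Solve a·Δx + b·Δy = Δh: det = (-20)·15 − 90·(-65) = 5550.
∂h/∂x = [(+0.13)·15 − (-0.97)·(-65)] / 5550 = -0.01101
∂h/∂y = [(-20)·(-0.97) − 90·(+0.13)] / 5550 = +0.001387
Flow direction (−∇h) has components (+0.01101 E, -0.001387 N).
Azimuth = atan2(E, N) = atan2(+0.01101, -0.001387) = 97.2° ≈ 097°.

097°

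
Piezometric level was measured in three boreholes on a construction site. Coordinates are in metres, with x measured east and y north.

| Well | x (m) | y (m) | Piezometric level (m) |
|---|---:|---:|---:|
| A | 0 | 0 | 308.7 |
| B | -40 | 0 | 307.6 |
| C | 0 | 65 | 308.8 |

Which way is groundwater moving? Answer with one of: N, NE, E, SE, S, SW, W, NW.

∂h/∂x = (307.6 − 308.7) / (-40 − 0) = +0.02750
∂h/∂y = (308.8 − 308.7) / (65 − 0) = +0.001538
Flow = −∇h = (-0.02750 east, -0.001538 north), which points west.

W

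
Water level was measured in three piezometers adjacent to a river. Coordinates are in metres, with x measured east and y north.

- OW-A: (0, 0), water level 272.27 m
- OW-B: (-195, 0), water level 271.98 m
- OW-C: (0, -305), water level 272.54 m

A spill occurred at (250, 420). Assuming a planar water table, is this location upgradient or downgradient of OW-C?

∂h/∂x = (271.98 − 272.27) / (-195 − 0) = +0.001487
∂h/∂y = (272.54 − 272.27) / (-305 − 0) = -0.0008852
Head at (250, 420) = 272.27 + (+0.001487)·(250) + (-0.0008852)·(420) = 272.27 m.
That is lower than the 272.54 m at OW-C, so the point is downgradient.

downgradient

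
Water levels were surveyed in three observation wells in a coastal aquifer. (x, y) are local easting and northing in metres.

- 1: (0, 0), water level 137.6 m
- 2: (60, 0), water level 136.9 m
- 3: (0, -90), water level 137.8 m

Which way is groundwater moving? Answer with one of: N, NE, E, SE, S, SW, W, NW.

E

∂h/∂x = (136.9 − 137.6) / (60 − 0) = -0.01167
∂h/∂y = (137.8 − 137.6) / (-90 − 0) = -0.002222
Flow = −∇h = (+0.01167 east, +0.002222 north), which points east.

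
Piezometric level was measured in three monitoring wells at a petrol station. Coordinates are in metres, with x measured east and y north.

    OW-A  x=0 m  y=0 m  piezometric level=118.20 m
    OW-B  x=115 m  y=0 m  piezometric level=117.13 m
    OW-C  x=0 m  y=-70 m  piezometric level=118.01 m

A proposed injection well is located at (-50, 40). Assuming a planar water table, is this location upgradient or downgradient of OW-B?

∂h/∂x = (117.13 − 118.20) / (115 − 0) = -0.009304
∂h/∂y = (118.01 − 118.20) / (-70 − 0) = +0.002714
Head at (-50, 40) = 118.20 + (-0.009304)·(-50) + (+0.002714)·(40) = 118.77 m.
That is higher than the 117.13 m at OW-B, so the point is upgradient.

upgradient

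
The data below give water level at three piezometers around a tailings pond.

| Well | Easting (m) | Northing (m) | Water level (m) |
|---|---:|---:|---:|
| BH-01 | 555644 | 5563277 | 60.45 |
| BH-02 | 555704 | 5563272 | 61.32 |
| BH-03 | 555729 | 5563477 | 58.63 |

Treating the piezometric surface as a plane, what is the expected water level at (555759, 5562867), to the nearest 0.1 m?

With h = a·x + b·y + c and BH-01 as origin, the differences give:
  60·a + (-5)·b = +0.87
  85·a + 200·b = -1.82
Eliminate b (×200 and ×(-5), subtract): 12425·a = 164.900 → a = ∂h/∂x = +0.01327
Back-substitute: b = ∂h/∂y = -0.01474.
h(555759, 5562867) = 60.45 + (+0.01327)·(115) + (-0.01474)·(-410) = 60.45 +1.526 +6.044 = 68.020 m.

68.0 m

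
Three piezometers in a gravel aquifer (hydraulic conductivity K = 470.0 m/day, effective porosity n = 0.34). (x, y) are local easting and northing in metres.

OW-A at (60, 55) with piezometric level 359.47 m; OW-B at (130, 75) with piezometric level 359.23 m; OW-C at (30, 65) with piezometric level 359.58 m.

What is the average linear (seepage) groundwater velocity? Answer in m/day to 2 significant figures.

With h = a·x + b·y + c and OW-A as origin, the differences give:
  70·a + 20·b = -0.24
  (-30)·a + 10·b = +0.11
Eliminate b (×10 and ×20, subtract): 1300·a = -4.600 → a = ∂h/∂x = -0.003538
Back-substitute: b = ∂h/∂y = +0.0003846.
|∇h| = √(-0.003538² + 0.0003846²) = 0.003559
Seepage velocity v = K·i/n = 470.0 × 0.003559 / 0.34 = 4.92 m/day.

4.9 m/day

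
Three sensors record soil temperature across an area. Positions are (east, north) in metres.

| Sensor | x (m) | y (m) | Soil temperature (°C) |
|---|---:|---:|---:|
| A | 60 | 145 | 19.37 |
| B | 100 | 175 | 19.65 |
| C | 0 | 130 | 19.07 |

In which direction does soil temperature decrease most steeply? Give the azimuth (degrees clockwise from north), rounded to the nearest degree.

With T = a·x + b·y + c and A as origin, the differences give:
  40·a + 30·b = +0.28
  (-60)·a + (-15)·b = -0.30
Eliminate b (×(-15) and ×30, subtract): 1200·a = 4.800 → a = ∂T/∂x = +0.004000
Back-substitute: b = ∂T/∂y = +0.004000.
Steepest decrease is along −∇f: components (-0.004000 E, -0.004000 N).
Azimuth = atan2(-0.004000, -0.004000) = 225.0° ≈ 225°.

225°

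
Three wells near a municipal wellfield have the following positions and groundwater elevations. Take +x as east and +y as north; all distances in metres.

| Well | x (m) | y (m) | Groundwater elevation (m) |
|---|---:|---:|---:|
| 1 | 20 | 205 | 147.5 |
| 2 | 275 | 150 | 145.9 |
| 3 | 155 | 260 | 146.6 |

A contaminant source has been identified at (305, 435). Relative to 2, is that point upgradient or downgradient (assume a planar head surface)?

downgradient

Taking 1 as reference: 2−1 = (255, -55, -1.6); 3−1 = (135, 55, -0.9).
Determinant of the coordinate differences = 255·55 − 135·(-55) = 21450.
∂h/∂x = [(-1.6)·55 − (-0.9)·(-55)] / 21450 = -0.006410
∂h/∂y = [255·(-0.9) − 135·(-1.6)] / 21450 = -0.0006294
Head at (305, 435) = 147.5 + (-0.006410)·(285) + (-0.0006294)·(230) = 145.53 m.
That is lower than the 145.9 m at 2, so the point is downgradient.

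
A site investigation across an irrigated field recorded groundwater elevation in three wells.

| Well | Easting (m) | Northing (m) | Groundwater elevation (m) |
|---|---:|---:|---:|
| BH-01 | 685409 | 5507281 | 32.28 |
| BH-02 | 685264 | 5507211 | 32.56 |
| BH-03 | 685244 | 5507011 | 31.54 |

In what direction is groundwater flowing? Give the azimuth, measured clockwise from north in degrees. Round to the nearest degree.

With h = a·x + b·y + c and BH-01 as origin, the differences give:
  (-145)·a + (-70)·b = +0.28
  (-165)·a + (-270)·b = -0.74
Eliminate b (×(-270) and ×(-70), subtract): 27600·a = -127.400 → a = ∂h/∂x = -0.004616
Back-substitute: b = ∂h/∂y = +0.005562.
Flow direction (−∇h) has components (+0.004616 E, -0.005562 N).
Azimuth = atan2(E, N) = atan2(+0.004616, -0.005562) = 140.3° ≈ 140°.

140°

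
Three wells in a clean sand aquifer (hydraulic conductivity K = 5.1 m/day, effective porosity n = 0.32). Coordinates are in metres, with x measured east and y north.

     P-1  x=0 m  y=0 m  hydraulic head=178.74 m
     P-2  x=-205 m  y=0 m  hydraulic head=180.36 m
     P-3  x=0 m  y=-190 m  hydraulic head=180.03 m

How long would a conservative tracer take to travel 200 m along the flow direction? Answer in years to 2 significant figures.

3.3 years

∂h/∂x = (180.36 − 178.74) / (-205 − 0) = -0.007902
∂h/∂y = (180.03 − 178.74) / (-190 − 0) = -0.006789
|∇h| = √(-0.007902² + -0.006789²) = 0.01042
Seepage velocity v = K·i/n = 5.1 × 0.01042 / 0.32 = 0.1661 m/day.
t = 200 / 0.1661 = 1204 days = 3.3 years.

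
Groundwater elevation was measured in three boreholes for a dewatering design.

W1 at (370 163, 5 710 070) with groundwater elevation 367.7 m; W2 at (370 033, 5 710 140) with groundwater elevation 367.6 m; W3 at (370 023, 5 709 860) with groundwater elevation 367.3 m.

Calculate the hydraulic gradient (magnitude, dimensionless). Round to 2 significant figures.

Three-point gradient (reference W1): Δ to W2 = (-130, 70, -0.1), Δ to W3 = (-140, -210, -0.4).
∂h/∂x = +0.001321, ∂h/∂y = +0.001024 (det = 37100).
|∇h| = √(0.001321² + 0.001024²) = 0.001671

0.0017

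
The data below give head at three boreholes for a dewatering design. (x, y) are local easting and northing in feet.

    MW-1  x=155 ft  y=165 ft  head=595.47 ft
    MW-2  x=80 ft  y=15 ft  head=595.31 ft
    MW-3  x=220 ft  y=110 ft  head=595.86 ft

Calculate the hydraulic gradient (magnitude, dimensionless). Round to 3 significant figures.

0.00504

With h = a·x + b·y + c and MW-1 as origin, the differences give:
  (-75)·a + (-150)·b = -0.16
  65·a + (-55)·b = +0.39
Eliminate b (×(-55) and ×(-150), subtract): 13875·a = 67.300 → a = ∂h/∂x = +0.004850
Back-substitute: b = ∂h/∂y = -0.001359.
|∇h| = √(0.004850² + -0.001359²) = 0.005037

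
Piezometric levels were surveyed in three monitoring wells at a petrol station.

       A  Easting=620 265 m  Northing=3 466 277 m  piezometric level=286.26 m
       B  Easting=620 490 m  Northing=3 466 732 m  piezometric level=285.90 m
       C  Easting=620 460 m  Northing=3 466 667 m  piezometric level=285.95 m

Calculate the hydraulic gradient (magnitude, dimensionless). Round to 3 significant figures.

0.000811

With h = a·x + b·y + c and A as origin, the differences give:
  225·a + 455·b = -0.36
  195·a + 390·b = -0.31
Eliminate b (×390 and ×455, subtract): -975·a = 0.650 → a = ∂h/∂x = -0.0006667
Back-substitute: b = ∂h/∂y = -0.0004615.
|∇h| = √(-0.0006667² + -0.0004615²) = 0.0008108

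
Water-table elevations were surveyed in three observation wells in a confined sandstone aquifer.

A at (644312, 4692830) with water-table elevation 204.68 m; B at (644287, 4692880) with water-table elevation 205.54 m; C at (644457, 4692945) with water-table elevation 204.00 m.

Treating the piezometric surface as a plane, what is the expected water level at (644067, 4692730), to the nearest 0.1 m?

With h = a·x + b·y + c and A as origin, the differences give:
  (-25)·a + 50·b = +0.86
  145·a + 115·b = -0.68
Eliminate b (×115 and ×50, subtract): -10125·a = 132.900 → a = ∂h/∂x = -0.01313
Back-substitute: b = ∂h/∂y = +0.01064.
h(644067, 4692730) = 204.68 + (-0.01313)·(-245) + (+0.01064)·(-100) = 204.68 +3.216 -1.064 = 206.832 m.

206.8 m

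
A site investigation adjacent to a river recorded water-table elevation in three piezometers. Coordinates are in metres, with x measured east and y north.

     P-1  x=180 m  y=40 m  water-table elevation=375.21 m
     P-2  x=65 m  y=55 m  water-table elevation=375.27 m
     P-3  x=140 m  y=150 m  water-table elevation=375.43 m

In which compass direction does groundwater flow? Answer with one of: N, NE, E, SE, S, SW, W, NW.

S

Differences from P-1: to P-2 (Δx, Δy, Δh) = (-115, 15, +0.06); to P-3 = (-40, 110, +0.22).
Solve a·Δx + b·Δy = Δh: det = (-115)·110 − (-40)·15 = -12050.
∂h/∂x = [(+0.06)·110 − (+0.22)·15] / -12050 = -0.0002739
∂h/∂y = [(-115)·(+0.22) − (-40)·(+0.06)] / -12050 = +0.001900
Flow = −∇h = (+0.0002739 east, -0.001900 north), which points south.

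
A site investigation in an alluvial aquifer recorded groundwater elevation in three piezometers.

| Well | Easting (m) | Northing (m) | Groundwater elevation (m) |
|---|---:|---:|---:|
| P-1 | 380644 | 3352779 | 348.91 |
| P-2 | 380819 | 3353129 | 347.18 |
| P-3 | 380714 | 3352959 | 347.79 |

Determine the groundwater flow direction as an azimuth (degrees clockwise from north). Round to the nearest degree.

Taking P-1 as reference: P-2−P-1 = (175, 350, -1.73); P-3−P-1 = (70, 180, -1.12).
Solve a·Δx + b·Δy = Δh: det = 175·180 − 70·350 = 7000.
∂h/∂x = [(-1.73)·180 − (-1.12)·350] / 7000 = +0.01151
∂h/∂y = [175·(-1.12) − 70·(-1.73)] / 7000 = -0.01070
Flow direction (−∇h) has components (-0.01151 E, +0.01070 N).
Azimuth = atan2(E, N) = atan2(-0.01151, +0.01070) = 312.9° ≈ 313°.

313°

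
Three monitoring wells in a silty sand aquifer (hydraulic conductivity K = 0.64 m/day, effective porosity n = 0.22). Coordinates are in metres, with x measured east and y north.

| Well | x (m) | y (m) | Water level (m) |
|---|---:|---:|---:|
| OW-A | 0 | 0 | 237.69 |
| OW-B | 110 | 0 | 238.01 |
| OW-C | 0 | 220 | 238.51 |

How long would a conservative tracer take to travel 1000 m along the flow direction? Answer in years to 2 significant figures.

∂h/∂x = (238.01 − 237.69) / (110 − 0) = +0.002909
∂h/∂y = (238.51 − 237.69) / (220 − 0) = +0.003727
|∇h| = √(0.002909² + 0.003727²) = 0.004728
Seepage velocity v = K·i/n = 0.64 × 0.004728 / 0.22 = 0.01375 m/day.
t = 1000 / 0.01375 = 7.273e+04 days = 199 years.

200 years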